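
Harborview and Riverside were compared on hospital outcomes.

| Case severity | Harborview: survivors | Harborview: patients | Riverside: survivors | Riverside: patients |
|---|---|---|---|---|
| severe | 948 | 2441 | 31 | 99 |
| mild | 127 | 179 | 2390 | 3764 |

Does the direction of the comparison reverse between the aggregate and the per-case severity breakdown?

Yes

Severe: Harborview 948/2441 = 38.8%, Riverside 31/99 = 31.3% → Harborview
Mild: Harborview 127/179 = 70.9%, Riverside 2390/3764 = 63.5% → Harborview
Overall: Harborview 1075/2620 = 41.0%, Riverside 2421/3863 = 62.7% → Riverside
Harborview wins each case group but Riverside wins overall — the comparison reverses. Harborview's patients skew toward severe, which has a lower base rate.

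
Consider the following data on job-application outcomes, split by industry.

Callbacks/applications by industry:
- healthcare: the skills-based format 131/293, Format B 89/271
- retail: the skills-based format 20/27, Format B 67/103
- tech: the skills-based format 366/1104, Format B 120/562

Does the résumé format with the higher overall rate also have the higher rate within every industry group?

Yes

Healthcare: the skills-based format 131/293 = 44.7%, Format B 89/271 = 32.8% → the skills-based format
Retail: the skills-based format 20/27 = 74.1%, Format B 67/103 = 65.0% → the skills-based format
Tech: the skills-based format 366/1104 = 33.2%, Format B 120/562 = 21.4% → the skills-based format
Overall: the skills-based format 517/1424 = 36.3%, Format B 276/936 = 29.5% → the skills-based format
The skills-based format wins overall and in every industry group — no reversal.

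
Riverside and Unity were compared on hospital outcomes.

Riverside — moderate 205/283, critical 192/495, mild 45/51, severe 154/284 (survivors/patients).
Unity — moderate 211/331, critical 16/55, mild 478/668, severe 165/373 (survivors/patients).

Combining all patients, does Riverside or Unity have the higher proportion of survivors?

Moderate: Riverside 205/283 = 72.4%, Unity 211/331 = 63.7% → Riverside
Critical: Riverside 192/495 = 38.8%, Unity 16/55 = 29.1% → Riverside
Mild: Riverside 45/51 = 88.2%, Unity 478/668 = 71.6% → Riverside
Severe: Riverside 154/284 = 54.2%, Unity 165/373 = 44.2% → Riverside
Overall: Riverside 596/1113 = 53.5%, Unity 870/1427 = 61.0% → Unity
(Riverside wins every case group but Unity wins overall — Riverside's patients skew toward the low-rate critical group.)

Unity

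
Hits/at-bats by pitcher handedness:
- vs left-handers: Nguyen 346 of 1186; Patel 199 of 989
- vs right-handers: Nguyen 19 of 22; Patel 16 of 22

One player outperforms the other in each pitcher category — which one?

Nguyen

Vs left-handers: Nguyen 346/1186 = 29.2%, Patel 199/989 = 20.1% → Nguyen
Vs right-handers: Nguyen 19/22 = 86.4%, Patel 16/22 = 72.7% → Nguyen
Nguyen has the higher rate in both groups.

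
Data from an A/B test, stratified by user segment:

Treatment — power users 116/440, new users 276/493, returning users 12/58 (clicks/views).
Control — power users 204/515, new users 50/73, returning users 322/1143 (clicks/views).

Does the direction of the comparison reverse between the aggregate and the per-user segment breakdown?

Yes

Power users: Treatment 116/440 = 26.4%, Control 204/515 = 39.6% → Control
New users: Treatment 276/493 = 56.0%, Control 50/73 = 68.5% → Control
Returning users: Treatment 12/58 = 20.7%, Control 322/1143 = 28.2% → Control
Overall: Treatment 404/991 = 40.8%, Control 576/1731 = 33.3% → Treatment
Control wins each user group but Treatment wins overall — the comparison reverses. Control's views skew toward returning users, which has a lower base rate.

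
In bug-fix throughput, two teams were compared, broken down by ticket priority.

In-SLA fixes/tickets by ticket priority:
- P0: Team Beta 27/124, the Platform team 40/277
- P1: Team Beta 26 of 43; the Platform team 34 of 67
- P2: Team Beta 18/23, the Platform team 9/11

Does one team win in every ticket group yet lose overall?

P0: Team Beta 27/124 = 21.8%, the Platform team 40/277 = 14.4% → Team Beta
P1: Team Beta 26/43 = 60.5%, the Platform team 34/67 = 50.7% → Team Beta
P2: Team Beta 18/23 = 78.3%, the Platform team 9/11 = 81.8% → the Platform team
Overall: Team Beta 71/190 = 37.4%, the Platform team 83/355 = 23.4% → Team Beta
Neither sweeps: Team Beta wins 2 of 3 groups, the Platform team wins 1. Team Beta wins overall but not every group — no Simpson reversal.

No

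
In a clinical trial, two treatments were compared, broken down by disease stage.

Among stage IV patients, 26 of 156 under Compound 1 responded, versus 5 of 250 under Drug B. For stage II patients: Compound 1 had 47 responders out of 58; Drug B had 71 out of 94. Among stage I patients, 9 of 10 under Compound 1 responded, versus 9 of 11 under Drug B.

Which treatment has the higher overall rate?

Stage IV: Compound 1 26/156 = 16.7%, Drug B 5/250 = 2.0% → Compound 1
Stage II: Compound 1 47/58 = 81.0%, Drug B 71/94 = 75.5% → Compound 1
Stage I: Compound 1 9/10 = 90.0%, Drug B 9/11 = 81.8% → Compound 1
Overall: Compound 1 82/224 = 36.6%, Drug B 85/355 = 23.9% → Compound 1

Compound 1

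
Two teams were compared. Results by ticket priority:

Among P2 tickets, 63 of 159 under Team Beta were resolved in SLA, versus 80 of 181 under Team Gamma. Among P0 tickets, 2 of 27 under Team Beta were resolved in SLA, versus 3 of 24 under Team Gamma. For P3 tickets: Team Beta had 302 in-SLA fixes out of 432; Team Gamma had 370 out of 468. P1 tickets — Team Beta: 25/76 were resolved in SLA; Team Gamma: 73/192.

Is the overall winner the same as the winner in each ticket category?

Yes

P2: Team Beta 63/159 = 39.6%, Team Gamma 80/181 = 44.2% → Team Gamma
P0: Team Beta 2/27 = 7.4%, Team Gamma 3/24 = 12.5% → Team Gamma
P3: Team Beta 302/432 = 69.9%, Team Gamma 370/468 = 79.1% → Team Gamma
P1: Team Beta 25/76 = 32.9%, Team Gamma 73/192 = 38.0% → Team Gamma
Overall: Team Beta 392/694 = 56.5%, Team Gamma 526/865 = 60.8% → Team Gamma
Team Gamma wins overall and in every ticket group — no reversal.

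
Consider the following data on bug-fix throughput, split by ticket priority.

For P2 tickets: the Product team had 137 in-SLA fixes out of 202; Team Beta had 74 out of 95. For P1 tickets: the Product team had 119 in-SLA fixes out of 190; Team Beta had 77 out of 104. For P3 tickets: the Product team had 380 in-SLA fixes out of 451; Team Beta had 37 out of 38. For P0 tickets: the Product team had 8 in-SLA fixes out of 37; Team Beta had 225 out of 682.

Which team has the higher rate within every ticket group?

Team Beta

P2: the Product team 137/202 = 67.8%, Team Beta 74/95 = 77.9% → Team Beta
P1: the Product team 119/190 = 62.6%, Team Beta 77/104 = 74.0% → Team Beta
P3: the Product team 380/451 = 84.3%, Team Beta 37/38 = 97.4% → Team Beta
P0: the Product team 8/37 = 21.6%, Team Beta 225/682 = 33.0% → Team Beta
Team Beta has the higher rate in all 4 groups.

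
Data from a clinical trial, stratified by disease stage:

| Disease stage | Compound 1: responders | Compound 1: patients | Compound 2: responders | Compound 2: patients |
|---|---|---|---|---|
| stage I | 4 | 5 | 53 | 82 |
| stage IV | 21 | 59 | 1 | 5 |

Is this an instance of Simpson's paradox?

Yes

Stage I: Compound 1 4/5 = 80.0%, Compound 2 53/82 = 64.6% → Compound 1
Stage IV: Compound 1 21/59 = 35.6%, Compound 2 1/5 = 20.0% → Compound 1
Overall: Compound 1 25/64 = 39.1%, Compound 2 54/87 = 62.1% → Compound 2
Compound 1 wins each disease group but Compound 2 wins overall — the comparison reverses. Compound 1's patients skew toward stage IV, which has a lower base rate.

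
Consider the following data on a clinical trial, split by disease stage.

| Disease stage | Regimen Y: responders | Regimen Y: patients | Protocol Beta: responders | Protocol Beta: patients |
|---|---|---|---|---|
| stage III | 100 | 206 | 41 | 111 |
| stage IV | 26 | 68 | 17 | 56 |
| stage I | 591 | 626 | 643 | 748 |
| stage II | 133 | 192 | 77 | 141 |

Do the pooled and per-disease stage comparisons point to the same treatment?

Yes

Stage III: Regimen Y 100/206 = 48.5%, Protocol Beta 41/111 = 36.9% → Regimen Y
Stage IV: Regimen Y 26/68 = 38.2%, Protocol Beta 17/56 = 30.4% → Regimen Y
Stage I: Regimen Y 591/626 = 94.4%, Protocol Beta 643/748 = 86.0% → Regimen Y
Stage II: Regimen Y 133/192 = 69.3%, Protocol Beta 77/141 = 54.6% → Regimen Y
Overall: Regimen Y 850/1092 = 77.8%, Protocol Beta 778/1056 = 73.7% → Regimen Y
Regimen Y wins overall and in every disease group — no reversal.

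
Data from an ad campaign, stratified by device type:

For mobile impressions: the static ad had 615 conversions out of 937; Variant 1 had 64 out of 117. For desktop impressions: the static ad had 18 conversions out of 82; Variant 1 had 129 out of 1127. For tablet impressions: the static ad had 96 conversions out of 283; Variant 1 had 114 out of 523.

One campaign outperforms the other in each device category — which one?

Mobile: the static ad 615/937 = 65.6%, Variant 1 64/117 = 54.7% → the static ad
Desktop: the static ad 18/82 = 22.0%, Variant 1 129/1127 = 11.4% → the static ad
Tablet: the static ad 96/283 = 33.9%, Variant 1 114/523 = 21.8% → the static ad
The static ad has the higher rate in all 3 groups.

the static ad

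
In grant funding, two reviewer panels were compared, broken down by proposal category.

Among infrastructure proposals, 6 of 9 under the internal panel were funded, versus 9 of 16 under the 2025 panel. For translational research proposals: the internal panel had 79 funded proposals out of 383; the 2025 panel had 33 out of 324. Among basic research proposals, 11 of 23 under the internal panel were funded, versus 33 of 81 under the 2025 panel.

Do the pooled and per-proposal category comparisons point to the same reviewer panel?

Infrastructure: the internal panel 6/9 = 66.7%, the 2025 panel 9/16 = 56.2% → the internal panel
Translational research: the internal panel 79/383 = 20.6%, the 2025 panel 33/324 = 10.2% → the internal panel
Basic research: the internal panel 11/23 = 47.8%, the 2025 panel 33/81 = 40.7% → the internal panel
Overall: the internal panel 96/415 = 23.1%, the 2025 panel 75/421 = 17.8% → the internal panel
The internal panel wins overall and in every proposal group — no reversal.

Yes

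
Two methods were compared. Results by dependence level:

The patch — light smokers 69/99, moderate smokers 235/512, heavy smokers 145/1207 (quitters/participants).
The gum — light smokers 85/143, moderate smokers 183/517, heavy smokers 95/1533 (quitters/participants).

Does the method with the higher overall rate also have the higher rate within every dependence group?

Light smokers: the patch 69/99 = 69.7%, the gum 85/143 = 59.4% → the patch
Moderate smokers: the patch 235/512 = 45.9%, the gum 183/517 = 35.4% → the patch
Heavy smokers: the patch 145/1207 = 12.0%, the gum 95/1533 = 6.2% → the patch
Overall: the patch 449/1818 = 24.7%, the gum 363/2193 = 16.6% → the patch
The patch wins overall and in every dependence group — no reversal.

Yes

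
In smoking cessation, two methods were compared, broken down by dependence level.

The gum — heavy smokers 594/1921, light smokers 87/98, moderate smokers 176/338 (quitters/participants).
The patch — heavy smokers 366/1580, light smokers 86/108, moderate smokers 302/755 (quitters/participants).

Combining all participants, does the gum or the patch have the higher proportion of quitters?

Heavy smokers: the gum 594/1921 = 30.9%, the patch 366/1580 = 23.2% → the gum
Light smokers: the gum 87/98 = 88.8%, the patch 86/108 = 79.6% → the gum
Moderate smokers: the gum 176/338 = 52.1%, the patch 302/755 = 40.0% → the gum
Overall: the gum 857/2357 = 36.4%, the patch 754/2443 = 30.9% → the gum

the gum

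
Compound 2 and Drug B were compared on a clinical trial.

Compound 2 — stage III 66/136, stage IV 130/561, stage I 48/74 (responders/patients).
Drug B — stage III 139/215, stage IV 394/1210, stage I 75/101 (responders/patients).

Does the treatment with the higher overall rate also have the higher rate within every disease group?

Stage III: Compound 2 66/136 = 48.5%, Drug B 139/215 = 64.7% → Drug B
Stage IV: Compound 2 130/561 = 23.2%, Drug B 394/1210 = 32.6% → Drug B
Stage I: Compound 2 48/74 = 64.9%, Drug B 75/101 = 74.3% → Drug B
Overall: Compound 2 244/771 = 31.6%, Drug B 608/1526 = 39.8% → Drug B
Drug B wins overall and in every disease group — no reversal.

Yes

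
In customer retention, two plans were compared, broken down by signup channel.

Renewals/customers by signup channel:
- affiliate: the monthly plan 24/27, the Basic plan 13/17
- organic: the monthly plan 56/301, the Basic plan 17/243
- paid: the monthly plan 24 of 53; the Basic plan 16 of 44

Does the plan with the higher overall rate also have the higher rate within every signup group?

Yes

Affiliate: the monthly plan 24/27 = 88.9%, the Basic plan 13/17 = 76.5% → the monthly plan
Organic: the monthly plan 56/301 = 18.6%, the Basic plan 17/243 = 7.0% → the monthly plan
Paid: the monthly plan 24/53 = 45.3%, the Basic plan 16/44 = 36.4% → the monthly plan
Overall: the monthly plan 104/381 = 27.3%, the Basic plan 46/304 = 15.1% → the monthly plan
The monthly plan wins overall and in every signup group — no reversal.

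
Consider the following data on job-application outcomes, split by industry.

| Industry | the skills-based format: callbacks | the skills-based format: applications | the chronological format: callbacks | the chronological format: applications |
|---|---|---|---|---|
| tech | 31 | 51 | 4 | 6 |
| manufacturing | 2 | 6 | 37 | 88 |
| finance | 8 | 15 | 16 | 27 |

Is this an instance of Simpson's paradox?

Yes

Tech: the skills-based format 31/51 = 60.8%, the chronological format 4/6 = 66.7% → the chronological format
Manufacturing: the skills-based format 2/6 = 33.3%, the chronological format 37/88 = 42.0% → the chronological format
Finance: the skills-based format 8/15 = 53.3%, the chronological format 16/27 = 59.3% → the chronological format
Overall: the skills-based format 41/72 = 56.9%, the chronological format 57/121 = 47.1% → the skills-based format
The chronological format wins each industry group but the skills-based format wins overall — the comparison reverses. The chronological format's applications skew toward manufacturing, which has a lower base rate.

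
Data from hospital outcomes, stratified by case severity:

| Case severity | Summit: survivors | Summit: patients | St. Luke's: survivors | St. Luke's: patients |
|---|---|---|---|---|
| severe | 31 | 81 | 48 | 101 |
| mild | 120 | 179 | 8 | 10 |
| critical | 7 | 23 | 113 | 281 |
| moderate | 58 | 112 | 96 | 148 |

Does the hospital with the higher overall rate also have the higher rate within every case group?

Severe: Summit 31/81 = 38.3%, St. Luke's 48/101 = 47.5% → St. Luke's
Mild: Summit 120/179 = 67.0%, St. Luke's 8/10 = 80.0% → St. Luke's
Critical: Summit 7/23 = 30.4%, St. Luke's 113/281 = 40.2% → St. Luke's
Moderate: Summit 58/112 = 51.8%, St. Luke's 96/148 = 64.9% → St. Luke's
Overall: Summit 216/395 = 54.7%, St. Luke's 265/540 = 49.1% → Summit
St. Luke's wins each case group but Summit wins overall — the comparison reverses. St. Luke's's patients skew toward critical, which has a lower base rate.

No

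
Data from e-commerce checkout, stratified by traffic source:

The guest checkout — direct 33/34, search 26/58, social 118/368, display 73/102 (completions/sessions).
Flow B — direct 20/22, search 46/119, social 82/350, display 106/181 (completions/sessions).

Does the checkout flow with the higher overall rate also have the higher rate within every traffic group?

Direct: the guest checkout 33/34 = 97.1%, Flow B 20/22 = 90.9% → the guest checkout
Search: the guest checkout 26/58 = 44.8%, Flow B 46/119 = 38.7% → the guest checkout
Social: the guest checkout 118/368 = 32.1%, Flow B 82/350 = 23.4% → the guest checkout
Display: the guest checkout 73/102 = 71.6%, Flow B 106/181 = 58.6% → the guest checkout
Overall: the guest checkout 250/562 = 44.5%, Flow B 254/672 = 37.8% → the guest checkout
The guest checkout wins overall and in every traffic group — no reversal.

Yes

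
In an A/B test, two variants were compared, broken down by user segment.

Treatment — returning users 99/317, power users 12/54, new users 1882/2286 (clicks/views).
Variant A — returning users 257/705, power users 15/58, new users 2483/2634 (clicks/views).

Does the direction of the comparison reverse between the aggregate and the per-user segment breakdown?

Returning users: Treatment 99/317 = 31.2%, Variant A 257/705 = 36.5% → Variant A
Power users: Treatment 12/54 = 22.2%, Variant A 15/58 = 25.9% → Variant A
New users: Treatment 1882/2286 = 82.3%, Variant A 2483/2634 = 94.3% → Variant A
Overall: Treatment 1993/2657 = 75.0%, Variant A 2755/3397 = 81.1% → Variant A
Variant A wins overall and in every user group — no reversal.

No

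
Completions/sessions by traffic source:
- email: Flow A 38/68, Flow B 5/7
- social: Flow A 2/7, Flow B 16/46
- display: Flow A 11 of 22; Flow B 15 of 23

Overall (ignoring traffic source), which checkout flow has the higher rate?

Flow A

Email: Flow A 38/68 = 55.9%, Flow B 5/7 = 71.4% → Flow B
Social: Flow A 2/7 = 28.6%, Flow B 16/46 = 34.8% → Flow B
Display: Flow A 11/22 = 50.0%, Flow B 15/23 = 65.2% → Flow B
Overall: Flow A 51/97 = 52.6%, Flow B 36/76 = 47.4% → Flow A
(Flow B wins every traffic group but Flow A wins overall — Flow B's sessions skew toward the low-rate social group.)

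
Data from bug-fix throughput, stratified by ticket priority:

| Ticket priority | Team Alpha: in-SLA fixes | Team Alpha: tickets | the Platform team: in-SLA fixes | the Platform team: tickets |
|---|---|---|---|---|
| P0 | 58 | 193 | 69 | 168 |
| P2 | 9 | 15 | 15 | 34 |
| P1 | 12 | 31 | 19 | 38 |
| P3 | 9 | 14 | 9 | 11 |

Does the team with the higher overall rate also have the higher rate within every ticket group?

P0: Team Alpha 58/193 = 30.1%, the Platform team 69/168 = 41.1% → the Platform team
P2: Team Alpha 9/15 = 60.0%, the Platform team 15/34 = 44.1% → Team Alpha
P1: Team Alpha 12/31 = 38.7%, the Platform team 19/38 = 50.0% → the Platform team
P3: Team Alpha 9/14 = 64.3%, the Platform team 9/11 = 81.8% → the Platform team
Overall: Team Alpha 88/253 = 34.8%, the Platform team 112/251 = 44.6% → the Platform team
Neither sweeps: Team Alpha wins 1 of 4 groups, the Platform team wins 3. The Platform team wins overall but not every group — no Simpson reversal.

No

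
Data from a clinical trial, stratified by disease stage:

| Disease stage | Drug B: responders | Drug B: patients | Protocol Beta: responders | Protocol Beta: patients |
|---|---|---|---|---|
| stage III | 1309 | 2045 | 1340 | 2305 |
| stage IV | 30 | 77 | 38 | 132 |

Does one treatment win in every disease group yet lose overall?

No

Stage III: Drug B 1309/2045 = 64.0%, Protocol Beta 1340/2305 = 58.1% → Drug B
Stage IV: Drug B 30/77 = 39.0%, Protocol Beta 38/132 = 28.8% → Drug B
Overall: Drug B 1339/2122 = 63.1%, Protocol Beta 1378/2437 = 56.5% → Drug B
Drug B wins overall and in every disease group — no reversal.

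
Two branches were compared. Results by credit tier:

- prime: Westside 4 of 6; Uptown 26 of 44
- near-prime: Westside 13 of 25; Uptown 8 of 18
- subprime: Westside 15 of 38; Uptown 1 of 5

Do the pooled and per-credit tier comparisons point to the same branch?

Prime: Westside 4/6 = 66.7%, Uptown 26/44 = 59.1% → Westside
Near-prime: Westside 13/25 = 52.0%, Uptown 8/18 = 44.4% → Westside
Subprime: Westside 15/38 = 39.5%, Uptown 1/5 = 20.0% → Westside
Overall: Westside 32/69 = 46.4%, Uptown 35/67 = 52.2% → Uptown
Westside wins each credit group but Uptown wins overall — the comparison reverses. Westside's applications skew toward subprime, which has a lower base rate.

No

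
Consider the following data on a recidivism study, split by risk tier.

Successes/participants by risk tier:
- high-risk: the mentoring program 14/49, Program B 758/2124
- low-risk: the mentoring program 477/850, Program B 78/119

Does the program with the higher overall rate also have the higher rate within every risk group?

High-risk: the mentoring program 14/49 = 28.6%, Program B 758/2124 = 35.7% → Program B
Low-risk: the mentoring program 477/850 = 56.1%, Program B 78/119 = 65.5% → Program B
Overall: the mentoring program 491/899 = 54.6%, Program B 836/2243 = 37.3% → the mentoring program
Program B wins each risk group but the mentoring program wins overall — the comparison reverses. Program B's participants skew toward high-risk, which has a lower base rate.

No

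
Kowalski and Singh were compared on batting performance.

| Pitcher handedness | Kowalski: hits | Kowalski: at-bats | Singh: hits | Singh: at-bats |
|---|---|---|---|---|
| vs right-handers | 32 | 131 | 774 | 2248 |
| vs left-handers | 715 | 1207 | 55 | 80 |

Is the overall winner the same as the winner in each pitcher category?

No

Vs right-handers: Kowalski 32/131 = 24.4%, Singh 774/2248 = 34.4% → Singh
Vs left-handers: Kowalski 715/1207 = 59.2%, Singh 55/80 = 68.8% → Singh
Overall: Kowalski 747/1338 = 55.8%, Singh 829/2328 = 35.6% → Kowalski
Singh wins each pitcher group but Kowalski wins overall — the comparison reverses. Singh's at-bats skew toward vs right-handers, which has a lower base rate.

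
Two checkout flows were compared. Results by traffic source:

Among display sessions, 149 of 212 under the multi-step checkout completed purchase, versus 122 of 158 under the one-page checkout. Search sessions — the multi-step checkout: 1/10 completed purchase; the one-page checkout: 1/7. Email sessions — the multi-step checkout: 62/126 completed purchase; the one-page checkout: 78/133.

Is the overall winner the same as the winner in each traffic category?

Display: the multi-step checkout 149/212 = 70.3%, the one-page checkout 122/158 = 77.2% → the one-page checkout
Search: the multi-step checkout 1/10 = 10.0%, the one-page checkout 1/7 = 14.3% → the one-page checkout
Email: the multi-step checkout 62/126 = 49.2%, the one-page checkout 78/133 = 58.6% → the one-page checkout
Overall: the multi-step checkout 212/348 = 60.9%, the one-page checkout 201/298 = 67.4% → the one-page checkout
The one-page checkout wins overall and in every traffic group — no reversal.

Yes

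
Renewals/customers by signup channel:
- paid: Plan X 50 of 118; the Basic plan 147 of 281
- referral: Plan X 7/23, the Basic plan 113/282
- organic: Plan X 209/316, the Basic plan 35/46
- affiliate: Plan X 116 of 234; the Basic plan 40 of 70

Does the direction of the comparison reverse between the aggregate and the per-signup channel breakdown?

Yes

Paid: Plan X 50/118 = 42.4%, the Basic plan 147/281 = 52.3% → the Basic plan
Referral: Plan X 7/23 = 30.4%, the Basic plan 113/282 = 40.1% → the Basic plan
Organic: Plan X 209/316 = 66.1%, the Basic plan 35/46 = 76.1% → the Basic plan
Affiliate: Plan X 116/234 = 49.6%, the Basic plan 40/70 = 57.1% → the Basic plan
Overall: Plan X 382/691 = 55.3%, the Basic plan 335/679 = 49.3% → Plan X
The Basic plan wins each signup group but Plan X wins overall — the comparison reverses. The Basic plan's customers skew toward referral, which has a lower base rate.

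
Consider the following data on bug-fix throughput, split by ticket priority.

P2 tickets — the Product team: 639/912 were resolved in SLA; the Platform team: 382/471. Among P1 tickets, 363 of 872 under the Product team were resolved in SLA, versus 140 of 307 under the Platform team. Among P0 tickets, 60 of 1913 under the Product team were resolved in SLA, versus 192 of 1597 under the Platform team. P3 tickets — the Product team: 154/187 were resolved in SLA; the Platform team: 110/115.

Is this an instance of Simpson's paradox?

P2: the Product team 639/912 = 70.1%, the Platform team 382/471 = 81.1% → the Platform team
P1: the Product team 363/872 = 41.6%, the Platform team 140/307 = 45.6% → the Platform team
P0: the Product team 60/1913 = 3.1%, the Platform team 192/1597 = 12.0% → the Platform team
P3: the Product team 154/187 = 82.4%, the Platform team 110/115 = 95.7% → the Platform team
Overall: the Product team 1216/3884 = 31.3%, the Platform team 824/2490 = 33.1% → the Platform team
The Platform team wins overall and in every ticket group — no reversal.

No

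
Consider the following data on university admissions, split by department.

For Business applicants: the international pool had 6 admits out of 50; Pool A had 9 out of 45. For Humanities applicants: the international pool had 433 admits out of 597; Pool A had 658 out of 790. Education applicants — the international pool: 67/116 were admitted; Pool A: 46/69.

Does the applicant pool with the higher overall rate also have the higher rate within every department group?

Business: the international pool 6/50 = 12.0%, Pool A 9/45 = 20.0% → Pool A
Humanities: the international pool 433/597 = 72.5%, Pool A 658/790 = 83.3% → Pool A
Education: the international pool 67/116 = 57.8%, Pool A 46/69 = 66.7% → Pool A
Overall: the international pool 506/763 = 66.3%, Pool A 713/904 = 78.9% → Pool A
Pool A wins overall and in every department group — no reversal.

Yes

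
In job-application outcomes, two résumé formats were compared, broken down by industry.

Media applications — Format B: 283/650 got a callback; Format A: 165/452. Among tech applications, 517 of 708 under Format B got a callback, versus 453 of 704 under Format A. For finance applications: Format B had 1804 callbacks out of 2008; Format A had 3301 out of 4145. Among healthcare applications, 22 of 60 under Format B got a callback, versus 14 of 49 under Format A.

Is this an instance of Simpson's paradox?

Media: Format B 283/650 = 43.5%, Format A 165/452 = 36.5% → Format B
Tech: Format B 517/708 = 73.0%, Format A 453/704 = 64.3% → Format B
Finance: Format B 1804/2008 = 89.8%, Format A 3301/4145 = 79.6% → Format B
Healthcare: Format B 22/60 = 36.7%, Format A 14/49 = 28.6% → Format B
Overall: Format B 2626/3426 = 76.6%, Format A 3933/5350 = 73.5% → Format B
Format B wins overall and in every industry group — no reversal.

No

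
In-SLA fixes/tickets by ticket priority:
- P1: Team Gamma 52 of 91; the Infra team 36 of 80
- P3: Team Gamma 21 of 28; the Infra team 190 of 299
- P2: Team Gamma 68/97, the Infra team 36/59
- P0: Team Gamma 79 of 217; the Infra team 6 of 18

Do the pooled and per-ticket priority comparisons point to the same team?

P1: Team Gamma 52/91 = 57.1%, the Infra team 36/80 = 45.0% → Team Gamma
P3: Team Gamma 21/28 = 75.0%, the Infra team 190/299 = 63.5% → Team Gamma
P2: Team Gamma 68/97 = 70.1%, the Infra team 36/59 = 61.0% → Team Gamma
P0: Team Gamma 79/217 = 36.4%, the Infra team 6/18 = 33.3% → Team Gamma
Overall: Team Gamma 220/433 = 50.8%, the Infra team 268/456 = 58.8% → the Infra team
Team Gamma wins each ticket group but the Infra team wins overall — the comparison reverses. Team Gamma's tickets skew toward P0, which has a lower base rate.

No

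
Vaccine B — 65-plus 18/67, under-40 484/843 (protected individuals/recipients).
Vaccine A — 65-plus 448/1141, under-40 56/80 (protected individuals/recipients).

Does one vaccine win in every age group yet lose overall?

65-plus: Vaccine B 18/67 = 26.9%, Vaccine A 448/1141 = 39.3% → Vaccine A
Under-40: Vaccine B 484/843 = 57.4%, Vaccine A 56/80 = 70.0% → Vaccine A
Overall: Vaccine B 502/910 = 55.2%, Vaccine A 504/1221 = 41.3% → Vaccine B
Vaccine A wins each age group but Vaccine B wins overall — the comparison reverses. Vaccine A's recipients skew toward 65-plus, which has a lower base rate.

Yes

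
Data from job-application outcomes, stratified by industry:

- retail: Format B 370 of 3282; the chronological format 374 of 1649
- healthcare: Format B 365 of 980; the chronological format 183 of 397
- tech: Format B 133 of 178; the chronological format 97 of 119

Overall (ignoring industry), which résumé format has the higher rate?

Retail: Format B 370/3282 = 11.3%, the chronological format 374/1649 = 22.7% → the chronological format
Healthcare: Format B 365/980 = 37.2%, the chronological format 183/397 = 46.1% → the chronological format
Tech: Format B 133/178 = 74.7%, the chronological format 97/119 = 81.5% → the chronological format
Overall: Format B 868/4440 = 19.5%, the chronological format 654/2165 = 30.2% → the chronological format

the chronological format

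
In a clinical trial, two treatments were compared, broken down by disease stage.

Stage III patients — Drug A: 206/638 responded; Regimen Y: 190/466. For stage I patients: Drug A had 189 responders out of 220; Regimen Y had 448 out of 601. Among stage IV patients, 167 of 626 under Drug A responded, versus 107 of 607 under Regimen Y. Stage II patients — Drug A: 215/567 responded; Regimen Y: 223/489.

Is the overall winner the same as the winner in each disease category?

Stage III: Drug A 206/638 = 32.3%, Regimen Y 190/466 = 40.8% → Regimen Y
Stage I: Drug A 189/220 = 85.9%, Regimen Y 448/601 = 74.5% → Drug A
Stage IV: Drug A 167/626 = 26.7%, Regimen Y 107/607 = 17.6% → Drug A
Stage II: Drug A 215/567 = 37.9%, Regimen Y 223/489 = 45.6% → Regimen Y
Overall: Drug A 777/2051 = 37.9%, Regimen Y 968/2163 = 44.8% → Regimen Y
Neither sweeps: Drug A wins 2 of 4 groups, Regimen Y wins 2. Regimen Y wins overall but not every group — no Simpson reversal.

No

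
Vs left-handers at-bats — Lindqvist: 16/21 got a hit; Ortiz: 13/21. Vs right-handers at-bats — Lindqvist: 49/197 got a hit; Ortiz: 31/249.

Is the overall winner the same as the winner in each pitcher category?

Yes

Vs left-handers: Lindqvist 16/21 = 76.2%, Ortiz 13/21 = 61.9% → Lindqvist
Vs right-handers: Lindqvist 49/197 = 24.9%, Ortiz 31/249 = 12.4% → Lindqvist
Overall: Lindqvist 65/218 = 29.8%, Ortiz 44/270 = 16.3% → Lindqvist
Lindqvist wins overall and in every pitcher group — no reversal.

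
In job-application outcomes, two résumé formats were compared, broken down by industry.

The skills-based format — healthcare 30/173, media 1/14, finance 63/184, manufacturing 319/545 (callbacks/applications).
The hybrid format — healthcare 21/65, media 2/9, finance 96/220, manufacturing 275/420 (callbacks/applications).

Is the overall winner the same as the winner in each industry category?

Healthcare: the skills-based format 30/173 = 17.3%, the hybrid format 21/65 = 32.3% → the hybrid format
Media: the skills-based format 1/14 = 7.1%, the hybrid format 2/9 = 22.2% → the hybrid format
Finance: the skills-based format 63/184 = 34.2%, the hybrid format 96/220 = 43.6% → the hybrid format
Manufacturing: the skills-based format 319/545 = 58.5%, the hybrid format 275/420 = 65.5% → the hybrid format
Overall: the skills-based format 413/916 = 45.1%, the hybrid format 394/714 = 55.2% → the hybrid format
The hybrid format wins overall and in every industry group — no reversal.

Yes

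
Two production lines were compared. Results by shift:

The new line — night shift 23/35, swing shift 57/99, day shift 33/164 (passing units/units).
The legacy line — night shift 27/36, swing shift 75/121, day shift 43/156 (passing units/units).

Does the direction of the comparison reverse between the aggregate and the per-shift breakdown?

No

Night shift: the new line 23/35 = 65.7%, the legacy line 27/36 = 75.0% → the legacy line
Swing shift: the new line 57/99 = 57.6%, the legacy line 75/121 = 62.0% → the legacy line
Day shift: the new line 33/164 = 20.1%, the legacy line 43/156 = 27.6% → the legacy line
Overall: the new line 113/298 = 37.9%, the legacy line 145/313 = 46.3% → the legacy line
The legacy line wins overall and in every shift group — no reversal.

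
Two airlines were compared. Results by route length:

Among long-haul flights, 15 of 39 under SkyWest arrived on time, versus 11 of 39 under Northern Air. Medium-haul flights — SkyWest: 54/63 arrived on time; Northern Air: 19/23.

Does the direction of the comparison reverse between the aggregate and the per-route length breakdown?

No

Long-haul: SkyWest 15/39 = 38.5%, Northern Air 11/39 = 28.2% → SkyWest
Medium-haul: SkyWest 54/63 = 85.7%, Northern Air 19/23 = 82.6% → SkyWest
Overall: SkyWest 69/102 = 67.6%, Northern Air 30/62 = 48.4% → SkyWest
SkyWest wins overall and in every route group — no reversal.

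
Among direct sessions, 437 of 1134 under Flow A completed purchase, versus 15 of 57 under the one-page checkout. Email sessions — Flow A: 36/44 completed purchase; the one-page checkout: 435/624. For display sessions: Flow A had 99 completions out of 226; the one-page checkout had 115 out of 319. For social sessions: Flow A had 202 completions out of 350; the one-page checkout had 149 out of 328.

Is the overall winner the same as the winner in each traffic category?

No

Direct: Flow A 437/1134 = 38.5%, the one-page checkout 15/57 = 26.3% → Flow A
Email: Flow A 36/44 = 81.8%, the one-page checkout 435/624 = 69.7% → Flow A
Display: Flow A 99/226 = 43.8%, the one-page checkout 115/319 = 36.1% → Flow A
Social: Flow A 202/350 = 57.7%, the one-page checkout 149/328 = 45.4% → Flow A
Overall: Flow A 774/1754 = 44.1%, the one-page checkout 714/1328 = 53.8% → the one-page checkout
Flow A wins each traffic group but the one-page checkout wins overall — the comparison reverses. Flow A's sessions skew toward direct, which has a lower base rate.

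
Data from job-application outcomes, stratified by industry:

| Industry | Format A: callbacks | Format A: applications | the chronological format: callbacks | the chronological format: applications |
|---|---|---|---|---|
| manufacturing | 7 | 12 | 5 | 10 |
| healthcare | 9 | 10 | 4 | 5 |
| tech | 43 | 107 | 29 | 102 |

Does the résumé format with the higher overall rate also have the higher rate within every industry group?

Yes

Manufacturing: Format A 7/12 = 58.3%, the chronological format 5/10 = 50.0% → Format A
Healthcare: Format A 9/10 = 90.0%, the chronological format 4/5 = 80.0% → Format A
Tech: Format A 43/107 = 40.2%, the chronological format 29/102 = 28.4% → Format A
Overall: Format A 59/129 = 45.7%, the chronological format 38/117 = 32.5% → Format A
Format A wins overall and in every industry group — no reversal.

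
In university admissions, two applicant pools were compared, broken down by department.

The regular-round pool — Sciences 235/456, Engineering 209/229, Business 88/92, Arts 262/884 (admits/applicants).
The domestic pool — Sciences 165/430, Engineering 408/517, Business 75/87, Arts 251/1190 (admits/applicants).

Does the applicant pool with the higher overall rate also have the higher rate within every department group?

Yes

Sciences: the regular-round pool 235/456 = 51.5%, the domestic pool 165/430 = 38.4% → the regular-round pool
Engineering: the regular-round pool 209/229 = 91.3%, the domestic pool 408/517 = 78.9% → the regular-round pool
Business: the regular-round pool 88/92 = 95.7%, the domestic pool 75/87 = 86.2% → the regular-round pool
Arts: the regular-round pool 262/884 = 29.6%, the domestic pool 251/1190 = 21.1% → the regular-round pool
Overall: the regular-round pool 794/1661 = 47.8%, the domestic pool 899/2224 = 40.4% → the regular-round pool
The regular-round pool wins overall and in every department group — no reversal.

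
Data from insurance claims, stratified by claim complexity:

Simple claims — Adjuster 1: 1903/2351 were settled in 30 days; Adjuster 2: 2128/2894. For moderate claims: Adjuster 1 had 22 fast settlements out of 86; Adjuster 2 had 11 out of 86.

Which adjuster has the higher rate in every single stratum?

Adjuster 1

Simple: Adjuster 1 1903/2351 = 80.9%, Adjuster 2 2128/2894 = 73.5% → Adjuster 1
Moderate: Adjuster 1 22/86 = 25.6%, Adjuster 2 11/86 = 12.8% → Adjuster 1
Adjuster 1 has the higher rate in both groups.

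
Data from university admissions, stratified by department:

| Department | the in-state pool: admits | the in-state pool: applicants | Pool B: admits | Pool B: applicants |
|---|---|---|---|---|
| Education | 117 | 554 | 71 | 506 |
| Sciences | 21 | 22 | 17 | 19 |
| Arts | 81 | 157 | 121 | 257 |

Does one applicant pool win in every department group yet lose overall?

Education: the in-state pool 117/554 = 21.1%, Pool B 71/506 = 14.0% → the in-state pool
Sciences: the in-state pool 21/22 = 95.5%, Pool B 17/19 = 89.5% → the in-state pool
Arts: the in-state pool 81/157 = 51.6%, Pool B 121/257 = 47.1% → the in-state pool
Overall: the in-state pool 219/733 = 29.9%, Pool B 209/782 = 26.7% → the in-state pool
The in-state pool wins overall and in every department group — no reversal.

No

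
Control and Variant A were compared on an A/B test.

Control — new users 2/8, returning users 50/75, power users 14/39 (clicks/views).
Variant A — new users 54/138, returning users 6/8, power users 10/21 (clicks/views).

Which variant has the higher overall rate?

New users: Control 2/8 = 25.0%, Variant A 54/138 = 39.1% → Variant A
Returning users: Control 50/75 = 66.7%, Variant A 6/8 = 75.0% → Variant A
Power users: Control 14/39 = 35.9%, Variant A 10/21 = 47.6% → Variant A
Overall: Control 66/122 = 54.1%, Variant A 70/167 = 41.9% → Control
(Variant A wins every user group but Control wins overall — Variant A's views skew toward the low-rate new users group.)

Control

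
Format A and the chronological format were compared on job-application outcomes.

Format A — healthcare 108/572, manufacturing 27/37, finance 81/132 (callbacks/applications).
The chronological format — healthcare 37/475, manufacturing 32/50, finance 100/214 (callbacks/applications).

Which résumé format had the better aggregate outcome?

Healthcare: Format A 108/572 = 18.9%, the chronological format 37/475 = 7.8% → Format A
Manufacturing: Format A 27/37 = 73.0%, the chronological format 32/50 = 64.0% → Format A
Finance: Format A 81/132 = 61.4%, the chronological format 100/214 = 46.7% → Format A
Overall: Format A 216/741 = 29.1%, the chronological format 169/739 = 22.9% → Format A

Format A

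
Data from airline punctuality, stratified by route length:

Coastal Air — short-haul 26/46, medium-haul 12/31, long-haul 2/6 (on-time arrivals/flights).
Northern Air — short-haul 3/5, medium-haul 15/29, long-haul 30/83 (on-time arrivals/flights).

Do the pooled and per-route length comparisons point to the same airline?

No

Short-haul: Coastal Air 26/46 = 56.5%, Northern Air 3/5 = 60.0% → Northern Air
Medium-haul: Coastal Air 12/31 = 38.7%, Northern Air 15/29 = 51.7% → Northern Air
Long-haul: Coastal Air 2/6 = 33.3%, Northern Air 30/83 = 36.1% → Northern Air
Overall: Coastal Air 40/83 = 48.2%, Northern Air 48/117 = 41.0% → Coastal Air
Northern Air wins each route group but Coastal Air wins overall — the comparison reverses. Northern Air's flights skew toward long-haul, which has a lower base rate.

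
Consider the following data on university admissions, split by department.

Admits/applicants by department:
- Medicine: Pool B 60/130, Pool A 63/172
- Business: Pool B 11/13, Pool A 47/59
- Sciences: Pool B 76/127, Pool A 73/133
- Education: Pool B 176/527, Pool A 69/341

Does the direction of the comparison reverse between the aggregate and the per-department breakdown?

No

Medicine: Pool B 60/130 = 46.2%, Pool A 63/172 = 36.6% → Pool B
Business: Pool B 11/13 = 84.6%, Pool A 47/59 = 79.7% → Pool B
Sciences: Pool B 76/127 = 59.8%, Pool A 73/133 = 54.9% → Pool B
Education: Pool B 176/527 = 33.4%, Pool A 69/341 = 20.2% → Pool B
Overall: Pool B 323/797 = 40.5%, Pool A 252/705 = 35.7% → Pool B
Pool B wins overall and in every department group — no reversal.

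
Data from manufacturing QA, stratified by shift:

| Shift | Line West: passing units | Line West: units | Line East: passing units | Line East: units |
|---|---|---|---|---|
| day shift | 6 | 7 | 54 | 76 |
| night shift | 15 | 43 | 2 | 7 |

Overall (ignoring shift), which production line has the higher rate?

Line East

Day shift: Line West 6/7 = 85.7%, Line East 54/76 = 71.1% → Line West
Night shift: Line West 15/43 = 34.9%, Line East 2/7 = 28.6% → Line West
Overall: Line West 21/50 = 42.0%, Line East 56/83 = 67.5% → Line East
(Line West wins every shift group but Line East wins overall — Line West's units skew toward the low-rate night shift group.)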